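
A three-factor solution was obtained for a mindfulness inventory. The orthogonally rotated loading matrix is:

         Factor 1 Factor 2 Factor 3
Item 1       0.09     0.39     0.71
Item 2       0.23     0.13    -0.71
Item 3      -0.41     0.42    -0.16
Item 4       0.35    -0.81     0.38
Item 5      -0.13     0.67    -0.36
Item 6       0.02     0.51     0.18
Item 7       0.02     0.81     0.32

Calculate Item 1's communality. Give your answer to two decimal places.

0.66

h² = 0.09² + 0.39² + 0.71² = 0.0081 + 0.1521 + 0.5041 = 0.6643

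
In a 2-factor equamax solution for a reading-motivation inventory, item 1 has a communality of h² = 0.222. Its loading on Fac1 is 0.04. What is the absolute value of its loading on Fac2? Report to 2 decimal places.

0.47

Under orthogonal rotation h² = Σλ², so λ_Fac2² = h² − (0.0016) = 0.222 − 0.0016 = 0.2204.
|λ| = √0.2204 = 0.4695.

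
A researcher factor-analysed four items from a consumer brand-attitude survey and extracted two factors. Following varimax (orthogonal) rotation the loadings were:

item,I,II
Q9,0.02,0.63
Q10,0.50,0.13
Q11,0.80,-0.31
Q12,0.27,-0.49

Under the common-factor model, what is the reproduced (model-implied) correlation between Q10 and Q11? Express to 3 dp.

0.360

r̂ = Σ λ_i·λ_j across factors = (0.50)(0.80) + (0.13)(-0.31)
  = +0.4000 -0.0403 = 0.3597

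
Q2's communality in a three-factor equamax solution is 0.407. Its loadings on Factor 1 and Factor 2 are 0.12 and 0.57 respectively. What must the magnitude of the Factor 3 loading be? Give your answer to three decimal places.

Under orthogonal rotation h² = Σλ², so λ_Factor 3² = h² − (0.3393) = 0.407 − 0.3393 = 0.0677.
|λ| = √0.0677 = 0.2602.

0.260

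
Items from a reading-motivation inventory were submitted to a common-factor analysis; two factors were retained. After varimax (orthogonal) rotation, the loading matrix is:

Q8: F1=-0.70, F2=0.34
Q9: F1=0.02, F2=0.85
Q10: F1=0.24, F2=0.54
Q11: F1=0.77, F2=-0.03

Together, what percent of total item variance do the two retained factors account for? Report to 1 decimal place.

56.8%

Communalities: 0.6056, 0.7229, 0.3492, 0.5938; Σh² = 2.2715.
Total variance with 4 standardized items is 4, so the solution explains 2.2715/4 = 0.5679 = 56.79%.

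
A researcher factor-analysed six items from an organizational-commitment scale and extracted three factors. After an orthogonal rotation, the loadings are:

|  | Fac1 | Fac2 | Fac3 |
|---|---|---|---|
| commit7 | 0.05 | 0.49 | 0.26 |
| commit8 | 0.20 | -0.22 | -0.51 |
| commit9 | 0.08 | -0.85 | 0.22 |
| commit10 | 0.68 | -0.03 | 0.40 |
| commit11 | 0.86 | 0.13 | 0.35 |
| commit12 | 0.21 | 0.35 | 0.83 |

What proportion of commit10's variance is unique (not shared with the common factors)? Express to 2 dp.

0.38

h² = 0.68² + (-0.03)² + 0.40² = 0.4624 + 0.0009 + 0.1600 = 0.6233
Uniqueness u² = 1 − h² = 1 − 0.6233 = 0.3767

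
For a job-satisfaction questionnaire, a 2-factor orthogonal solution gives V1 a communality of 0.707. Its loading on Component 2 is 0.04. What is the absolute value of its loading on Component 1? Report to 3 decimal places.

0.840

Under orthogonal rotation h² = Σλ², so λ_Component 1² = h² − (0.0016) = 0.707 − 0.0016 = 0.7054.
|λ| = √0.7054 = 0.8399.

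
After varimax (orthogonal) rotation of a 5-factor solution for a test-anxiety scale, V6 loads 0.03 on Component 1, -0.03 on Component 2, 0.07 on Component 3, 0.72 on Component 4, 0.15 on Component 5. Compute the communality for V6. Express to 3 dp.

0.548

h² = 0.03² + (-0.03)² + 0.07² + 0.72² + 0.15² = 0.0009 + 0.0009 + 0.0049 + 0.5184 + 0.0225 = 0.5476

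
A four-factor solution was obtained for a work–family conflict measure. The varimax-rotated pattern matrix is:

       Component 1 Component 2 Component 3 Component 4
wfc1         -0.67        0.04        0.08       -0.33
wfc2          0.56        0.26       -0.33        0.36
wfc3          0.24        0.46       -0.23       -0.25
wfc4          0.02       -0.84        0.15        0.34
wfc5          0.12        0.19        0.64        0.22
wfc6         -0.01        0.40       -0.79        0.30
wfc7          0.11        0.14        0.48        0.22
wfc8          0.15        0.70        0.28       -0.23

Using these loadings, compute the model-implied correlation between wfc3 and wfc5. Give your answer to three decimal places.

-0.086

r̂ = Σ λ_i·λ_j across factors = (0.24)(0.12) + (0.46)(0.19) + (-0.23)(0.64) + (-0.25)(0.22)
  = +0.0288 +0.0874 -0.1472 -0.0550 = -0.0860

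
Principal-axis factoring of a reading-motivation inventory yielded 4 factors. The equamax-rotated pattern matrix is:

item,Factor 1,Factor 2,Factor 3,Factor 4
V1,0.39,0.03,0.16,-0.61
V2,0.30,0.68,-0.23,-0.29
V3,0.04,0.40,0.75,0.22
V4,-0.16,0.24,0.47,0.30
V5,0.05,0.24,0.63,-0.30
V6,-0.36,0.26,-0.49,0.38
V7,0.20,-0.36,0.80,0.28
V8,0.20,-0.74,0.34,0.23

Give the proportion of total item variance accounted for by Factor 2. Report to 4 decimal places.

0.1854

SS loadings for Factor 2 = 0.03² + 0.68² + 0.40² + 0.24² + 0.24² + 0.26² + (-0.36)² + (-0.74)² = 1.4833
Proportion of variance = 1.4833 / 8 = 0.1854.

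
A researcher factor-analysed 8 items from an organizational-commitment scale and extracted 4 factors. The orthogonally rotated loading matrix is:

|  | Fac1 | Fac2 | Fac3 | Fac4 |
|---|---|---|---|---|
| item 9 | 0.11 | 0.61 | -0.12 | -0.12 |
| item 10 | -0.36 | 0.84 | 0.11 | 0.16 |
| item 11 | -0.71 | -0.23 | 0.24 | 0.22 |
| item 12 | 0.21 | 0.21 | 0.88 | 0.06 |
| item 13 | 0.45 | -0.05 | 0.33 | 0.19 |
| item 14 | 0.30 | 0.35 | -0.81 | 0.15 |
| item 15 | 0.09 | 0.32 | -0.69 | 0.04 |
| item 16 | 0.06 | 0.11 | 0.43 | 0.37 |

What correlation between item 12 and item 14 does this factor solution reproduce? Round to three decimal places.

-0.567

r̂ = Σ λ_i·λ_j across factors = (0.21)(0.30) + (0.21)(0.35) + (0.88)(-0.81) + (0.06)(0.15)
  = +0.0630 +0.0735 -0.7128 +0.0090 = -0.5673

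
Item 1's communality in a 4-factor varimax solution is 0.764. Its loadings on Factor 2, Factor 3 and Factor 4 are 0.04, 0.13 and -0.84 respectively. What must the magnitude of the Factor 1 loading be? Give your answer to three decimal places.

0.200

Under orthogonal rotation h² = Σλ², so λ_Factor 1² = h² − (0.7241) = 0.764 − 0.7241 = 0.0399.
|λ| = √0.0399 = 0.1997.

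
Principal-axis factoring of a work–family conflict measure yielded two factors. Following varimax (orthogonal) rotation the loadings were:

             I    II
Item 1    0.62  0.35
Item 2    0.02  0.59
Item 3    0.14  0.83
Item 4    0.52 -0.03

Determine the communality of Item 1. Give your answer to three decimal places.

0.507

h² = 0.62² + 0.35² = 0.3844 + 0.1225 = 0.5069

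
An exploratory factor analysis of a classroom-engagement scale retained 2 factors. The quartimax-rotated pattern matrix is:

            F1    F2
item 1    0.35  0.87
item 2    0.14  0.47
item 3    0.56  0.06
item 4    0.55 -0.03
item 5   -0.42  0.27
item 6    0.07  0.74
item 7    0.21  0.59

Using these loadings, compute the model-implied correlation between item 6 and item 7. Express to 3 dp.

r̂ = Σ λ_i·λ_j across factors = (0.07)(0.21) + (0.74)(0.59)
  = +0.0147 +0.4366 = 0.4513

0.451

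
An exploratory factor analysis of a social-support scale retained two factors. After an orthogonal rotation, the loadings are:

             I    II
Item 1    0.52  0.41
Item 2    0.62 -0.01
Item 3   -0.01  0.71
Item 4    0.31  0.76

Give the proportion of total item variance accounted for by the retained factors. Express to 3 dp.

0.500

Communalities: 0.4385, 0.3845, 0.5042, 0.6737; Σh² = 2.0009.
Total variance with 4 standardized items is 4, so the solution explains 2.0009/4 = 0.5002.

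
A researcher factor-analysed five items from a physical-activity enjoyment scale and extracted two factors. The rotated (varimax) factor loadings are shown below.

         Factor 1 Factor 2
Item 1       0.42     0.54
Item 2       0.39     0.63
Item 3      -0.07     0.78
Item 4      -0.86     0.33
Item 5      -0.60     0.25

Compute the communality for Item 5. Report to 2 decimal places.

h² = (-0.60)² + 0.25² = 0.3600 + 0.0625 = 0.4225

0.42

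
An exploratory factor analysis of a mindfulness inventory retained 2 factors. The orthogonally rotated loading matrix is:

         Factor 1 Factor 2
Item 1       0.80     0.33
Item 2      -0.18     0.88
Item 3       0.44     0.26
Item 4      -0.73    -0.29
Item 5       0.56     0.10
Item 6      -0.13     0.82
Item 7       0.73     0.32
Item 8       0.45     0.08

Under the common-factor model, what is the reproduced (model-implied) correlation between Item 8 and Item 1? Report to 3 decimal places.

r̂ = Σ λ_i·λ_j across factors = (0.45)(0.80) + (0.08)(0.33)
  = +0.3600 +0.0264 = 0.3864

0.386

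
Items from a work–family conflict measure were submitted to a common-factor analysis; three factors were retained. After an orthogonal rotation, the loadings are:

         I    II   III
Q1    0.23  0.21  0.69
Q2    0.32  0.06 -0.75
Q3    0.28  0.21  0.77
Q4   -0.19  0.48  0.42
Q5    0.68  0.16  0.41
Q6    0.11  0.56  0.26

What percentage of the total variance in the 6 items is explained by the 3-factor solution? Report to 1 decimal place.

Communalities: 0.5731, 0.6685, 0.7154, 0.4429, 0.6561, 0.3933; Σh² = 3.4493.
Total variance with 6 standardized items is 6, so the solution explains 3.4493/6 = 0.5749 = 57.49%.

57.5%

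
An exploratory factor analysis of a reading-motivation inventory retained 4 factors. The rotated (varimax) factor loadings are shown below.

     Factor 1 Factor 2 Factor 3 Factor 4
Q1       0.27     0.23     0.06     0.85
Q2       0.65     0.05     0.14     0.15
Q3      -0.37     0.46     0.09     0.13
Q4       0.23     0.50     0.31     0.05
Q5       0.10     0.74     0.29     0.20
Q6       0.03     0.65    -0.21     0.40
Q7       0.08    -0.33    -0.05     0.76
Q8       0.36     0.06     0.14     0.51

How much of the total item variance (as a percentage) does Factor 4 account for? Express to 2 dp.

SS loadings for Factor 4 = 0.85² + 0.15² + 0.13² + 0.05² + 0.20² + 0.40² + 0.76² + 0.51² = 1.8021
With 8 standardized items, total variance = 8. Proportion = 1.8021/8 = 0.2253 → 22.53%.

22.53%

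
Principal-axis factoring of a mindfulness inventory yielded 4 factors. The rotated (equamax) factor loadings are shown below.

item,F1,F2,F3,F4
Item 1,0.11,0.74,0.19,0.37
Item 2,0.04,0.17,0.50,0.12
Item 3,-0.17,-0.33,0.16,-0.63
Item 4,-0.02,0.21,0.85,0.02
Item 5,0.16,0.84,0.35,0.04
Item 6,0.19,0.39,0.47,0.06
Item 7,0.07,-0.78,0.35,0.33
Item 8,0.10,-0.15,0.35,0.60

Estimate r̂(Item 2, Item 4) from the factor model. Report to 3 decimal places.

r̂ = Σ λ_i·λ_j across factors = (0.04)(-0.02) + (0.17)(0.21) + (0.50)(0.85) + (0.12)(0.02)
  = -0.0008 +0.0357 +0.4250 +0.0024 = 0.4623

0.462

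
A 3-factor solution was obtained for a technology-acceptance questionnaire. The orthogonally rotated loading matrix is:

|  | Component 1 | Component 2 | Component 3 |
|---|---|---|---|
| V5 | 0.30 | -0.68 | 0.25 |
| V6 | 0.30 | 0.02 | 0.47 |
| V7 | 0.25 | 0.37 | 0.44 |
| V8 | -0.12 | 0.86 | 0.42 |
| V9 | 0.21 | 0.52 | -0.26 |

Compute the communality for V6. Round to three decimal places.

0.311

h² = 0.30² + 0.02² + 0.47² = 0.0900 + 0.0004 + 0.2209 = 0.3113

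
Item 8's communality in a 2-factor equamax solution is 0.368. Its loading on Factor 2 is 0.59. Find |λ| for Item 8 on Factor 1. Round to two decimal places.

Under orthogonal rotation h² = Σλ², so λ_Factor 1² = h² − (0.3481) = 0.368 − 0.3481 = 0.0199.
|λ| = √0.0199 = 0.1411.

0.14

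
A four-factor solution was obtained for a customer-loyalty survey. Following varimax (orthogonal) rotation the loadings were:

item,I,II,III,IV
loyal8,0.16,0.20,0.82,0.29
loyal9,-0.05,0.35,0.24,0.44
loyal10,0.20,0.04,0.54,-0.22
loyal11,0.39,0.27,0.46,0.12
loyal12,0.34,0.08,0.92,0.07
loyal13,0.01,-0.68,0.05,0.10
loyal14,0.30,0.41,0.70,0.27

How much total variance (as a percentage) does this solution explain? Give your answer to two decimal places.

SS loadings by factor: 0.4259, 0.8739, 2.5721, 0.4283; total = 4.3002.
Total variance with 7 standardized items is 7, so the solution explains 4.3002/7 = 0.6143 = 61.43%.

61.43%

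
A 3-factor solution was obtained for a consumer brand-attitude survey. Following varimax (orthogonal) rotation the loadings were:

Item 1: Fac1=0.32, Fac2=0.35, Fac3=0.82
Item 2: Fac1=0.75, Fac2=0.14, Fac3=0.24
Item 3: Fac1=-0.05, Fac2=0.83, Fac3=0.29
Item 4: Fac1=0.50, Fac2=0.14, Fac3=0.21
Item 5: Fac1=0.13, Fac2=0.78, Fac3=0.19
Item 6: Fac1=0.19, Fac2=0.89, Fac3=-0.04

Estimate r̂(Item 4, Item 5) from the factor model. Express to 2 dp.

r̂ = Σ λ_i·λ_j across factors = (0.50)(0.13) + (0.14)(0.78) + (0.21)(0.19)
  = +0.0650 +0.1092 +0.0399 = 0.2141

0.21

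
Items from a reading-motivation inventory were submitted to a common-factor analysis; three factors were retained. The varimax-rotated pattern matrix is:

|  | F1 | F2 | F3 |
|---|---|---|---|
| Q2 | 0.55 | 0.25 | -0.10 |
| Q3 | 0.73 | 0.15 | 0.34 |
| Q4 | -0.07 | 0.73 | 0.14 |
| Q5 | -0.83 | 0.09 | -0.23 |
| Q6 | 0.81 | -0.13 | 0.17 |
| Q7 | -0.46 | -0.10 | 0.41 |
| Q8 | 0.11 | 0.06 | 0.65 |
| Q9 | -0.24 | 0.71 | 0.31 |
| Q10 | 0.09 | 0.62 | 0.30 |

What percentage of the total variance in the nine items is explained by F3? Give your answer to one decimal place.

11.2%

SS loadings for F3 = (-0.10)² + 0.34² + 0.14² + (-0.23)² + 0.17² + 0.41² + 0.65² + 0.31² + 0.30² = 1.0037
With 9 standardized items, total variance = 9. Proportion = 1.0037/9 = 0.1115 → 11.15%.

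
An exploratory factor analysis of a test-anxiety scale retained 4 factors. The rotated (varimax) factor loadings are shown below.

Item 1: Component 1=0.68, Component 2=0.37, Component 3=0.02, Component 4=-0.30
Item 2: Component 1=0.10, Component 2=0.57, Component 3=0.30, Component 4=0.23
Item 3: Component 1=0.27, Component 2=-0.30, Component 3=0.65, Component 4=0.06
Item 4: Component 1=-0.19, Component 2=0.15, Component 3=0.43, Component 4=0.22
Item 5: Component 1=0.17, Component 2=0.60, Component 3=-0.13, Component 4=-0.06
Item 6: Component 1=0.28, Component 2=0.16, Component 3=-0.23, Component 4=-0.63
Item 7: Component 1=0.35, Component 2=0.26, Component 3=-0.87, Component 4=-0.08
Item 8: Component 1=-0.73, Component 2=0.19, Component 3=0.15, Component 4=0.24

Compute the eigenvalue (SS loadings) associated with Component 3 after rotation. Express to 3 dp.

SS loadings for Component 3 = 0.02² + 0.30² + 0.65² + 0.43² + (-0.13)² + (-0.23)² + (-0.87)² + 0.15² = 0.0004 + 0.0900 + 0.4225 + 0.1849 + 0.0169 + 0.0529 + 0.7569 + 0.0225 = 1.5470

1.547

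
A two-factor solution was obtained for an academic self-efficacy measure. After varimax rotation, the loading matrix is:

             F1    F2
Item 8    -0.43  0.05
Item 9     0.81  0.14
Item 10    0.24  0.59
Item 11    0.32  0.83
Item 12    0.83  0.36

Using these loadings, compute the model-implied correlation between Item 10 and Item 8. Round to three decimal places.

-0.074

r̂ = Σ λ_i·λ_j across factors = (0.24)(-0.43) + (0.59)(0.05)
  = -0.1032 +0.0295 = -0.0737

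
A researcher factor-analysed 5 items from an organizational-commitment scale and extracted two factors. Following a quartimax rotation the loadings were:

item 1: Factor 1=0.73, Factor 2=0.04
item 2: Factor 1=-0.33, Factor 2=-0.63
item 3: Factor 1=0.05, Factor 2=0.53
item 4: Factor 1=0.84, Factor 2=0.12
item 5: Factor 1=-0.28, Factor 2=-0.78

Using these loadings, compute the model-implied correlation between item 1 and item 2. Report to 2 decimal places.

r̂ = Σ λ_i·λ_j across factors = (0.73)(-0.33) + (0.04)(-0.63)
  = -0.2409 -0.0252 = -0.2661

-0.27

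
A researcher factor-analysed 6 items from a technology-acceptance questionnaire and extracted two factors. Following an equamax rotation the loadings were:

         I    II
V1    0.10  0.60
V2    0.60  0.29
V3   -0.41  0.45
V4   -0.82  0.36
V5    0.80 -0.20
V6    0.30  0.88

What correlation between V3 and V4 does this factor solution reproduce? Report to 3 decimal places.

r̂ = Σ λ_i·λ_j across factors = (-0.41)(-0.82) + (0.45)(0.36)
  = +0.3362 +0.1620 = 0.4982

0.498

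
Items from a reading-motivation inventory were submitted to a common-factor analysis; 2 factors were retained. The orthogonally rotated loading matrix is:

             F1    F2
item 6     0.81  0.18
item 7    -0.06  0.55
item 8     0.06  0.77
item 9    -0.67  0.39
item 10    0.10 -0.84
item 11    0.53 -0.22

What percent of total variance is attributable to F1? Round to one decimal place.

23.4%

SS loadings for F1 = 0.81² + (-0.06)² + 0.06² + (-0.67)² + 0.10² + 0.53² = 1.4031
With 6 standardized items, total variance = 6. Proportion = 1.4031/6 = 0.2339 → 23.39%.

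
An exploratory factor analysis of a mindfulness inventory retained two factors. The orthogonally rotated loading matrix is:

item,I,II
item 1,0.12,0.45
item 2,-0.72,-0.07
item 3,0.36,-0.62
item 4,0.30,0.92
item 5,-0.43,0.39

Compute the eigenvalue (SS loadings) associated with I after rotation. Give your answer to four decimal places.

SS loadings for I = 0.12² + (-0.72)² + 0.36² + 0.30² + (-0.43)² = 0.0144 + 0.5184 + 0.1296 + 0.0900 + 0.1849 = 0.9373

0.9373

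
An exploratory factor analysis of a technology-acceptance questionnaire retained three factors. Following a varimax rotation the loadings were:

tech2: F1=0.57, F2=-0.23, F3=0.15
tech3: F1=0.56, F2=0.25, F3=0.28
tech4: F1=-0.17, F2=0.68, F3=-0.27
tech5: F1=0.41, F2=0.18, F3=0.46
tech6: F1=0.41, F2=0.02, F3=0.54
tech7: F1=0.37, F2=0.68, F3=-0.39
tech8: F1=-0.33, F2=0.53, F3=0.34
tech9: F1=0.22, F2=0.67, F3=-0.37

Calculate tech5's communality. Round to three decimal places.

h² = 0.41² + 0.18² + 0.46² = 0.1681 + 0.0324 + 0.2116 = 0.4121

0.412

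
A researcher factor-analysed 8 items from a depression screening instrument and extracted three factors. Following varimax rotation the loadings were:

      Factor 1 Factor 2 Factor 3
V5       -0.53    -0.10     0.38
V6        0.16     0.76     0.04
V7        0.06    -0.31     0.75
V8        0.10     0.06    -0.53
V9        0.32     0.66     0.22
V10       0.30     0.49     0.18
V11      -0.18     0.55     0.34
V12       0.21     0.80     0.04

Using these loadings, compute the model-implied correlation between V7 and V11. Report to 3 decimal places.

r̂ = Σ λ_i·λ_j across factors = (0.06)(-0.18) + (-0.31)(0.55) + (0.75)(0.34)
  = -0.0108 -0.1705 +0.2550 = 0.0737

0.074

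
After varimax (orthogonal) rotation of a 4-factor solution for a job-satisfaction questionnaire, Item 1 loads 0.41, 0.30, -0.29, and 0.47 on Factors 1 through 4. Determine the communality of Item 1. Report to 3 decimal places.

h² = 0.41² + 0.30² + (-0.29)² + 0.47² = 0.1681 + 0.0900 + 0.0841 + 0.2209 = 0.5631

0.563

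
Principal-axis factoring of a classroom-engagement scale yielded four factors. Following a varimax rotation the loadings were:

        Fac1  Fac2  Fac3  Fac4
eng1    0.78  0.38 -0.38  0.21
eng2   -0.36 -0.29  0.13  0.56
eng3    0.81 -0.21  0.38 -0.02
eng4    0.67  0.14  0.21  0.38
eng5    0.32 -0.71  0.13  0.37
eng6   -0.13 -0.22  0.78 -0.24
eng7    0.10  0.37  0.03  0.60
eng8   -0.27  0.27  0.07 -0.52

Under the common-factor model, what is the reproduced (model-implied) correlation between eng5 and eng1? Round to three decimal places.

r̂ = Σ λ_i·λ_j across factors = (0.32)(0.78) + (-0.71)(0.38) + (0.13)(-0.38) + (0.37)(0.21)
  = +0.2496 -0.2698 -0.0494 +0.0777 = 0.0081

0.008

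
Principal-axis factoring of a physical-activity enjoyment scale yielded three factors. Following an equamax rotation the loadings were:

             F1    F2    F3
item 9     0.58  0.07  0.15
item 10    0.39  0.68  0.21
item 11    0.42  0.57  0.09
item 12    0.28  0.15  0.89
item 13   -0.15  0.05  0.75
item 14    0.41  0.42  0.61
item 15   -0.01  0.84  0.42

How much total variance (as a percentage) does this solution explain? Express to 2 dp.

65.87%

Communalities: 0.3638, 0.6586, 0.5094, 0.8930, 0.5875, 0.7166, 0.8821; Σh² = 4.6110.
Total variance with 7 standardized items is 7, so the solution explains 4.6110/7 = 0.6587 = 65.87%.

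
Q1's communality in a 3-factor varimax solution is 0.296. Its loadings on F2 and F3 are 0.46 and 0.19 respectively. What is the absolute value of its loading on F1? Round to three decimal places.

0.220

Under orthogonal rotation h² = Σλ², so λ_F1² = h² − (0.2477) = 0.296 − 0.2477 = 0.0483.
|λ| = √0.0483 = 0.2198.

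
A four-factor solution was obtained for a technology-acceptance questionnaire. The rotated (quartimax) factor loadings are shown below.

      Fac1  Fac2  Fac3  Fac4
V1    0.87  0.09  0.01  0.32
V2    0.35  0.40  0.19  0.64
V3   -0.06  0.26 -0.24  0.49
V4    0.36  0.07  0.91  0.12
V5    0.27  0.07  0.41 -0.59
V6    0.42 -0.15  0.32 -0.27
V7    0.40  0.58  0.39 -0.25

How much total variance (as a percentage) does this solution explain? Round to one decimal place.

SS loadings by factor: 1.4219, 0.6044, 1.3445, 1.2500; total = 4.6208.
Total variance with 7 standardized items is 7, so the solution explains 4.6208/7 = 0.6601 = 66.01%.

66.0%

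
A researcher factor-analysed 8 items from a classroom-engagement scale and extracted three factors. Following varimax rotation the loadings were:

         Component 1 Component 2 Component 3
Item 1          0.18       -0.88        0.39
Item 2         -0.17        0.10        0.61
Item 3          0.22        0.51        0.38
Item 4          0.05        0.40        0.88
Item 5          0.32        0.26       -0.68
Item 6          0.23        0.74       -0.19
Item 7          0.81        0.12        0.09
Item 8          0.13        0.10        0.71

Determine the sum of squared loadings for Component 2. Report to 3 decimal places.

SS loadings for Component 2 = (-0.88)² + 0.10² + 0.51² + 0.40² + 0.26² + 0.74² + 0.12² + 0.10² = 0.7744 + 0.0100 + 0.2601 + 0.1600 + 0.0676 + 0.5476 + 0.0144 + 0.0100 = 1.8441

1.844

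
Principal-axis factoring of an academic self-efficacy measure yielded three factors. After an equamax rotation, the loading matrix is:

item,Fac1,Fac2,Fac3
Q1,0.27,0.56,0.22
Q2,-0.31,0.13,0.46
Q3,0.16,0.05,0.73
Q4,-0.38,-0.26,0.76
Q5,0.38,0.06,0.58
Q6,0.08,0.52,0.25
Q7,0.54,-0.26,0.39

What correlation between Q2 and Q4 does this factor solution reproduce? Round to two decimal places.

r̂ = Σ λ_i·λ_j across factors = (-0.31)(-0.38) + (0.13)(-0.26) + (0.46)(0.76)
  = +0.1178 -0.0338 +0.3496 = 0.4336

0.43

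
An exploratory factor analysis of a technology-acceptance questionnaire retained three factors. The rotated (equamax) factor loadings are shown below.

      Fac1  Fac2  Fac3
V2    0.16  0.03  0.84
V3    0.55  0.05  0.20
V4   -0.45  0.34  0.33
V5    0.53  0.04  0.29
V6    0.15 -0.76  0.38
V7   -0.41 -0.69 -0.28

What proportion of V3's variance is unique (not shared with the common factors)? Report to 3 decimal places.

0.655

h² = 0.55² + 0.05² + 0.20² = 0.3025 + 0.0025 + 0.0400 = 0.3450
Uniqueness u² = 1 − h² = 1 − 0.3450 = 0.6550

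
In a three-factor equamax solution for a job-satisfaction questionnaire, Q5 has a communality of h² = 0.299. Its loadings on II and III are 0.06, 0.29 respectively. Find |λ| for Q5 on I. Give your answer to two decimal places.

Under orthogonal rotation h² = Σλ², so λ_I² = h² − (0.0877) = 0.299 − 0.0877 = 0.2113.
|λ| = √0.2113 = 0.4597.

0.46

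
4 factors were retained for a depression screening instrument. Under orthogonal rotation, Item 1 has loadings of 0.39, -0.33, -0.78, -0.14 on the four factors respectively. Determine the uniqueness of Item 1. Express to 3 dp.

0.111

h² = 0.39² + (-0.33)² + (-0.78)² + (-0.14)² = 0.1521 + 0.1089 + 0.6084 + 0.0196 = 0.8890
Uniqueness u² = 1 − h² = 1 − 0.8890 = 0.1110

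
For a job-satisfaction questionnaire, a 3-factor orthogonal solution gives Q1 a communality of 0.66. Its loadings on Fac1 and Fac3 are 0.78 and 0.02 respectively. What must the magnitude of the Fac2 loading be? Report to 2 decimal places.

Under orthogonal rotation h² = Σλ², so λ_Fac2² = h² − (0.6088) = 0.66 − 0.6088 = 0.0512.
|λ| = √0.0512 = 0.2263.

0.23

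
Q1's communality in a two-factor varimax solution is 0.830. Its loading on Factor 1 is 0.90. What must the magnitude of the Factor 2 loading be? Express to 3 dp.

Under orthogonal rotation h² = Σλ², so λ_Factor 2² = h² − (0.8100) = 0.830 − 0.8100 = 0.0200.
|λ| = √0.0200 = 0.1414.

0.141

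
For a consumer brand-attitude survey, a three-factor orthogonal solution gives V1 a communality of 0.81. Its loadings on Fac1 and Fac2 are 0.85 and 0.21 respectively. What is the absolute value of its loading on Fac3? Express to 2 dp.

0.21

Under orthogonal rotation h² = Σλ², so λ_Fac3² = h² − (0.7666) = 0.81 − 0.7666 = 0.0434.
|λ| = √0.0434 = 0.2083.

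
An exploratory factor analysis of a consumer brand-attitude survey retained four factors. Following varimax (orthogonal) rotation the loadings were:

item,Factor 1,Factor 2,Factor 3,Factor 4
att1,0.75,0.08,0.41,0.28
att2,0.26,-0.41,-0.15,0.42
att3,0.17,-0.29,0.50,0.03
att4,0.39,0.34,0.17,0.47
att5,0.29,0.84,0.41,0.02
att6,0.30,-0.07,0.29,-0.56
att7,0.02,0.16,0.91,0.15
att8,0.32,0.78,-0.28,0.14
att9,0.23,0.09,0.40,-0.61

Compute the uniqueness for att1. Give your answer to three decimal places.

h² = 0.75² + 0.08² + 0.41² + 0.28² = 0.5625 + 0.0064 + 0.1681 + 0.0784 = 0.8154
Uniqueness u² = 1 − h² = 1 − 0.8154 = 0.1846

0.185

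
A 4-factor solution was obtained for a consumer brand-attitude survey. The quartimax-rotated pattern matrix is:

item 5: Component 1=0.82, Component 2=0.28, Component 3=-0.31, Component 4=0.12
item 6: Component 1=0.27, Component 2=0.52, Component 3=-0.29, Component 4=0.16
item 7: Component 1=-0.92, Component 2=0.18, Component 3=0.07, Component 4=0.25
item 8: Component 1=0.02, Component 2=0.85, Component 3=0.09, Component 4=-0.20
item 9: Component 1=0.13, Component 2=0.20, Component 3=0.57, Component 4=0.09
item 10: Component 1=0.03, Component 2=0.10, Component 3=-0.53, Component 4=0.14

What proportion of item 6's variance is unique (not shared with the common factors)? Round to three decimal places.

0.547

h² = 0.27² + 0.52² + (-0.29)² + 0.16² = 0.0729 + 0.2704 + 0.0841 + 0.0256 = 0.4530
Uniqueness u² = 1 − h² = 1 − 0.4530 = 0.5470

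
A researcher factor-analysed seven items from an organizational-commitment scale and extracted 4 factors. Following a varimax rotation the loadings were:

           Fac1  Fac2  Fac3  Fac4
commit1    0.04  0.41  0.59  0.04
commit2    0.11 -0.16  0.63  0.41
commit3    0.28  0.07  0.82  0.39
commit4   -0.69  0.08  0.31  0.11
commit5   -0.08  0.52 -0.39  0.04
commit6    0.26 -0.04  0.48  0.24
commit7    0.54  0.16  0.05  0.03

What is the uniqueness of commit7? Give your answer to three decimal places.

0.679

h² = 0.54² + 0.16² + 0.05² + 0.03² = 0.2916 + 0.0256 + 0.0025 + 0.0009 = 0.3206
Uniqueness u² = 1 − h² = 1 − 0.3206 = 0.6794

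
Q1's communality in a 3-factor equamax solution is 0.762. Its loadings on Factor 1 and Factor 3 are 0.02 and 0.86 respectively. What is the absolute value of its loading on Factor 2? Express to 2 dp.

Under orthogonal rotation h² = Σλ², so λ_Factor 2² = h² − (0.7400) = 0.762 − 0.7400 = 0.0220.
|λ| = √0.0220 = 0.1483.

0.15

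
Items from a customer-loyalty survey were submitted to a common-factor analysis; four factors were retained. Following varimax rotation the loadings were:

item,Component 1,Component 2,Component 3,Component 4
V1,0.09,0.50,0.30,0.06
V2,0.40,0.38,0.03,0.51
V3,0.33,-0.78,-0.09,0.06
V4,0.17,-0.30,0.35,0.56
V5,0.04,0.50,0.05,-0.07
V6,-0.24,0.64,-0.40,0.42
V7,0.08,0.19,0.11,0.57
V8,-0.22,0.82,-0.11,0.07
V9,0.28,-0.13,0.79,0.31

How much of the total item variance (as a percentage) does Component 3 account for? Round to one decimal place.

SS loadings for Component 3 = 0.30² + 0.03² + (-0.09)² + 0.35² + 0.05² + (-0.40)² + 0.11² + (-0.11)² + 0.79² = 1.0323
With 9 standardized items, total variance = 9. Proportion = 1.0323/9 = 0.1147 → 11.47%.

11.5%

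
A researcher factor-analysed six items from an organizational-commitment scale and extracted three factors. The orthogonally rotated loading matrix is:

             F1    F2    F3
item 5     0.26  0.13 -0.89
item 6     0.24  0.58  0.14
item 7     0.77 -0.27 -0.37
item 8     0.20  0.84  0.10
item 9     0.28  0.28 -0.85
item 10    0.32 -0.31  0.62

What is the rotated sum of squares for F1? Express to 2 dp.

0.94

SS loadings for F1 = 0.26² + 0.24² + 0.77² + 0.20² + 0.28² + 0.32² = 0.0676 + 0.0576 + 0.5929 + 0.0400 + 0.0784 + 0.1024 = 0.9389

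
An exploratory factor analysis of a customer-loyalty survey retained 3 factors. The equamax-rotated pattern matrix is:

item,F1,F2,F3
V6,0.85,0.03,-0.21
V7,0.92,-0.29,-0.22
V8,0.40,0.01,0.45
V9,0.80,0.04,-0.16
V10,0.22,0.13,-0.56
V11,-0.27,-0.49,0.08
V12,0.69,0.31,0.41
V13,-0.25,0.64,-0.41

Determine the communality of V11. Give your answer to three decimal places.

h² = (-0.27)² + (-0.49)² + 0.08² = 0.0729 + 0.2401 + 0.0064 = 0.3194

0.319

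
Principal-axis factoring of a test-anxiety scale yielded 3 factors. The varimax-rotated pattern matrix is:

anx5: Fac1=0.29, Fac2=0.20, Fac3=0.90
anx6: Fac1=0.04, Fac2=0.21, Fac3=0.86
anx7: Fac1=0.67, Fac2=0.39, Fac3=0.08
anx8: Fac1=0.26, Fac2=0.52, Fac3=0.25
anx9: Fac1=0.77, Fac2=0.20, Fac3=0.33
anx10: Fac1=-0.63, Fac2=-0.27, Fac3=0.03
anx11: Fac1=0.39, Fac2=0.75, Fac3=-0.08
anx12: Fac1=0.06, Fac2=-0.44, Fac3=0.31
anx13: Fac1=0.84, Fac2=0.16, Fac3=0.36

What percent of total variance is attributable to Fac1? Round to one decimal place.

SS loadings for Fac1 = 0.29² + 0.04² + 0.67² + 0.26² + 0.77² + (-0.63)² + 0.39² + 0.06² + 0.84² = 2.4533
With 9 standardized items, total variance = 9. Proportion = 2.4533/9 = 0.2726 → 27.26%.

27.3%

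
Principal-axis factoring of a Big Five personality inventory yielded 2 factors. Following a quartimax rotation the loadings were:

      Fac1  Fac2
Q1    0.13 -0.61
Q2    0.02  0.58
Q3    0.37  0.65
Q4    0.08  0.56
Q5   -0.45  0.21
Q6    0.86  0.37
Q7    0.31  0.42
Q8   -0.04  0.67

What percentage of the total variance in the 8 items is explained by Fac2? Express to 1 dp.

28.1%

SS loadings for Fac2 = (-0.61)² + 0.58² + 0.65² + 0.56² + 0.21² + 0.37² + 0.42² + 0.67² = 2.2509
With 8 standardized items, total variance = 8. Proportion = 2.2509/8 = 0.2814 → 28.14%.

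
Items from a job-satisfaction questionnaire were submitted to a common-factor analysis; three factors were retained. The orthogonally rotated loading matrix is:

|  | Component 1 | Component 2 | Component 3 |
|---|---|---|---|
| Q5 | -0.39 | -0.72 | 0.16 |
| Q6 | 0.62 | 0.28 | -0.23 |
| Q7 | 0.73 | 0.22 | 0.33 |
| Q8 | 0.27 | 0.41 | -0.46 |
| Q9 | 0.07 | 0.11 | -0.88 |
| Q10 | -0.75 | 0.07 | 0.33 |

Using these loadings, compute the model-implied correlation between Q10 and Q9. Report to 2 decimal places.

r̂ = Σ λ_i·λ_j across factors = (-0.75)(0.07) + (0.07)(0.11) + (0.33)(-0.88)
  = -0.0525 +0.0077 -0.2904 = -0.3352

-0.34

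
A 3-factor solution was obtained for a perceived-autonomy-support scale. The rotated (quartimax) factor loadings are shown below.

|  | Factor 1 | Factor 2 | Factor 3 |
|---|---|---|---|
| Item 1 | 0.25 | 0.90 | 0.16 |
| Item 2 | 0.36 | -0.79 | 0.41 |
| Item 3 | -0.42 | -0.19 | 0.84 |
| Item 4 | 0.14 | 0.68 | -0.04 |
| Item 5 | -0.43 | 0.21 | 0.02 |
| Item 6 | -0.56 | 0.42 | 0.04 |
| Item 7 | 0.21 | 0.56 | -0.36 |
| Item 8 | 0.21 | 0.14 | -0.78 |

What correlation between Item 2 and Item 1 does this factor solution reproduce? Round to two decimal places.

-0.56

r̂ = Σ λ_i·λ_j across factors = (0.36)(0.25) + (-0.79)(0.90) + (0.41)(0.16)
  = +0.0900 -0.7110 +0.0656 = -0.5554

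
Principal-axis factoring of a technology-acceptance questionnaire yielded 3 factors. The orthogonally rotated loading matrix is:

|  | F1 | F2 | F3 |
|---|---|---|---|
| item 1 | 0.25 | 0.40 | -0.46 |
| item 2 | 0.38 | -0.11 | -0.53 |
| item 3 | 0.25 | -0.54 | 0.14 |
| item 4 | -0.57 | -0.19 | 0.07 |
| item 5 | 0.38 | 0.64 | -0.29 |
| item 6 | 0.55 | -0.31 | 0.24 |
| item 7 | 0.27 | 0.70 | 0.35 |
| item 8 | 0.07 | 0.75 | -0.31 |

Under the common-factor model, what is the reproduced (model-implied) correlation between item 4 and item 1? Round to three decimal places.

r̂ = Σ λ_i·λ_j across factors = (-0.57)(0.25) + (-0.19)(0.40) + (0.07)(-0.46)
  = -0.1425 -0.0760 -0.0322 = -0.2507

-0.251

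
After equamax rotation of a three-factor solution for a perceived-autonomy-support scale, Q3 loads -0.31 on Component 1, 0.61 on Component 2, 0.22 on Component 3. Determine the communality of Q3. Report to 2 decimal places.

h² = (-0.31)² + 0.61² + 0.22² = 0.0961 + 0.3721 + 0.0484 = 0.5166

0.52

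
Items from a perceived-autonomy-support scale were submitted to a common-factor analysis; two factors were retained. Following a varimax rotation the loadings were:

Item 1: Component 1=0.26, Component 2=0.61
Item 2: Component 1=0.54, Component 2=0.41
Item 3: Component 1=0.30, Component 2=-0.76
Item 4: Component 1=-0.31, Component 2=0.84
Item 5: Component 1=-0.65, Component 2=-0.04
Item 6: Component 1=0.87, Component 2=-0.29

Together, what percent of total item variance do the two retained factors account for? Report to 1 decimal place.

60.6%

SS loadings by factor: 1.7247, 1.9091; total = 3.6338.
Total variance with 6 standardized items is 6, so the solution explains 3.6338/6 = 0.6056 = 60.56%.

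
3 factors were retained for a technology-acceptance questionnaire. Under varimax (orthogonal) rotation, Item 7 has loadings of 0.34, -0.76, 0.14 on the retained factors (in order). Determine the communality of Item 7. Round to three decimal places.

h² = 0.34² + (-0.76)² + 0.14² = 0.1156 + 0.5776 + 0.0196 = 0.7128

0.713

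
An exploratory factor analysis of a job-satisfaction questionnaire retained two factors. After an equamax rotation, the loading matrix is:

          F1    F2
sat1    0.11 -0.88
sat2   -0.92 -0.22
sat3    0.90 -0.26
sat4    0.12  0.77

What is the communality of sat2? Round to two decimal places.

0.89

h² = (-0.92)² + (-0.22)² = 0.8464 + 0.0484 = 0.8948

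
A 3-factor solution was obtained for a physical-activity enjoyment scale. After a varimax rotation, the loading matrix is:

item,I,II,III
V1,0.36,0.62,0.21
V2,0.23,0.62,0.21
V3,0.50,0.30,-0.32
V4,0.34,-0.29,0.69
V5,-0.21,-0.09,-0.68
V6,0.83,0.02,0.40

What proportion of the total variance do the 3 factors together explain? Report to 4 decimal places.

0.5869

SS loadings by factor: 1.2811, 0.9514, 1.2891; total = 3.5216.
Total variance with 6 standardized items is 6, so the solution explains 3.5216/6 = 0.5869.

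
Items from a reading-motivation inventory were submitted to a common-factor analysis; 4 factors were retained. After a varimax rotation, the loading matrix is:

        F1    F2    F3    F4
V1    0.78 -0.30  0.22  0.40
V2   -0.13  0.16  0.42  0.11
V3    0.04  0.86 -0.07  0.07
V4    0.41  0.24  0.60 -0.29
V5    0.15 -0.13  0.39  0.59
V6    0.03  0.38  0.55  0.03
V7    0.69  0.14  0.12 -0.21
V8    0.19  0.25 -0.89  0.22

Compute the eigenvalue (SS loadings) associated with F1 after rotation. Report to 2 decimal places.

SS loadings for F1 = 0.78² + (-0.13)² + 0.04² + 0.41² + 0.15² + 0.03² + 0.69² + 0.19² = 0.6084 + 0.0169 + 0.0016 + 0.1681 + 0.0225 + 0.0009 + 0.4761 + 0.0361 = 1.3306

1.33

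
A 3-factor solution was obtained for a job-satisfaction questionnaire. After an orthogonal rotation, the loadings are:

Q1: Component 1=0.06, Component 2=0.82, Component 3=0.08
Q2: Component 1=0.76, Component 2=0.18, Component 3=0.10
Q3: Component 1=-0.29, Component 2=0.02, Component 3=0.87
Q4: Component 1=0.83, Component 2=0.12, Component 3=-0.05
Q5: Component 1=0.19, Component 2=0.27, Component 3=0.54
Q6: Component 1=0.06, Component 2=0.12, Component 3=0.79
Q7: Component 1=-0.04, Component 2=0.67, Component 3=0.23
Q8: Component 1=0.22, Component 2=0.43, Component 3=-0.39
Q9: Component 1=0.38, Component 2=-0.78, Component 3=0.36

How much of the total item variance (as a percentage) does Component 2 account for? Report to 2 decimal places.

22.77%

SS loadings for Component 2 = 0.82² + 0.18² + 0.02² + 0.12² + 0.27² + 0.12² + 0.67² + 0.43² + (-0.78)² = 2.0491
With 9 standardized items, total variance = 9. Proportion = 2.0491/9 = 0.2277 → 22.77%.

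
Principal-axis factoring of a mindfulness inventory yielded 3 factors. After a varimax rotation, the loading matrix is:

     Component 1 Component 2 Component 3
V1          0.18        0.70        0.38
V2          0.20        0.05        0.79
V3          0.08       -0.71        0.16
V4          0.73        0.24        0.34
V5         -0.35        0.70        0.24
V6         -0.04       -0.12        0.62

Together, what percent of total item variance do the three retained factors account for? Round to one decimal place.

Communalities: 0.6668, 0.6666, 0.5361, 0.7061, 0.6701, 0.4004; Σh² = 3.6461.
Total variance with 6 standardized items is 6, so the solution explains 3.6461/6 = 0.6077 = 60.77%.

60.8%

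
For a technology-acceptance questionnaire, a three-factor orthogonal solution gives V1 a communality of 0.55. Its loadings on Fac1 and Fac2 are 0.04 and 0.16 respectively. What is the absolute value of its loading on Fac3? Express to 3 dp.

0.723

Under orthogonal rotation h² = Σλ², so λ_Fac3² = h² − (0.0272) = 0.55 − 0.0272 = 0.5228.
|λ| = √0.5228 = 0.7230.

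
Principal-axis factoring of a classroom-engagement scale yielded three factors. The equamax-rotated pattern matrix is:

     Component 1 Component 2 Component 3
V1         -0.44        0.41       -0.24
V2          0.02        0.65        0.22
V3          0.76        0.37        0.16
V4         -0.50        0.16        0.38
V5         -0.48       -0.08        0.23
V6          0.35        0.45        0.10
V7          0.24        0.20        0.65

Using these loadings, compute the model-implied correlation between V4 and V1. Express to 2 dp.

0.19

r̂ = Σ λ_i·λ_j across factors = (-0.50)(-0.44) + (0.16)(0.41) + (0.38)(-0.24)
  = +0.2200 +0.0656 -0.0912 = 0.1944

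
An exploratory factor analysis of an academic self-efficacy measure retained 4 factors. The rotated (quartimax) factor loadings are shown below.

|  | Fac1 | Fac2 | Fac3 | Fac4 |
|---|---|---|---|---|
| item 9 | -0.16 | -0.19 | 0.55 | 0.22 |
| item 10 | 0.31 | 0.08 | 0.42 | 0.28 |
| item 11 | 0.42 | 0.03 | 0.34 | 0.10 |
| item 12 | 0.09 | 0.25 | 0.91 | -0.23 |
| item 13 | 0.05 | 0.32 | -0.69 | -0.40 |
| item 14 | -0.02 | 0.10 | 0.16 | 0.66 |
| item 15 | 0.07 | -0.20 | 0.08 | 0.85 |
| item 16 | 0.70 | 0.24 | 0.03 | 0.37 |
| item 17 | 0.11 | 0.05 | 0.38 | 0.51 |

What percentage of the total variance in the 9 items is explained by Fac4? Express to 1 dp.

21.2%

SS loadings for Fac4 = 0.22² + 0.28² + 0.10² + (-0.23)² + (-0.40)² + 0.66² + 0.85² + 0.37² + 0.51² = 1.9048
With 9 standardized items, total variance = 9. Proportion = 1.9048/9 = 0.2116 → 21.16%.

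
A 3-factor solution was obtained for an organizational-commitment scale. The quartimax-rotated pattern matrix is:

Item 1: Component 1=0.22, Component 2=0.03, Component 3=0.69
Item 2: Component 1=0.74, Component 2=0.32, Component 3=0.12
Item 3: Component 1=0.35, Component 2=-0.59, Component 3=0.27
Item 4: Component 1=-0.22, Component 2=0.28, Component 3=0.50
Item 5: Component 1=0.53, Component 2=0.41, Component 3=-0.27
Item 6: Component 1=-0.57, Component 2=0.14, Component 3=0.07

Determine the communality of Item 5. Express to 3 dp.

h² = 0.53² + 0.41² + (-0.27)² = 0.2809 + 0.1681 + 0.0729 = 0.5219

0.522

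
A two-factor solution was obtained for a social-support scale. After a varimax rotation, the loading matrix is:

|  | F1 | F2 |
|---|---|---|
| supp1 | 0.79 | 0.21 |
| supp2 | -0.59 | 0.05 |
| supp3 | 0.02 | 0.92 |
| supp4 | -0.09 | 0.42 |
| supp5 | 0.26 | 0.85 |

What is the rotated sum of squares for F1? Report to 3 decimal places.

SS loadings for F1 = 0.79² + (-0.59)² + 0.02² + (-0.09)² + 0.26² = 0.6241 + 0.3481 + 0.0004 + 0.0081 + 0.0676 = 1.0483

1.048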